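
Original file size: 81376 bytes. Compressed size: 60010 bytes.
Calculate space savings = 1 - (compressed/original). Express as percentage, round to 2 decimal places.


ratio = compressed/original = 60010/81376 = 0.737441
savings = 1 - ratio = 1 - 0.737441 = 0.262559
as a percentage: 0.262559 * 100 = 26.26%

Space savings = 1 - 60010/81376 = 26.26%


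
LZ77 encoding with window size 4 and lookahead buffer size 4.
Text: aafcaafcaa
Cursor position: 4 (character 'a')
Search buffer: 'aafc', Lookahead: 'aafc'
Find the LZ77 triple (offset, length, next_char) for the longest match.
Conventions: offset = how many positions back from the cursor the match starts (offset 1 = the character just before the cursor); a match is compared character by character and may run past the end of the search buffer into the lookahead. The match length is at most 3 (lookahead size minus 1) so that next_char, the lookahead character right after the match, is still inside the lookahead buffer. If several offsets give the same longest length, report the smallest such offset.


Try each offset into the search buffer:
  offset=1 (pos 3, char 'c'): match length 0
  offset=2 (pos 2, char 'f'): match length 0
  offset=3 (pos 1, char 'a'): match length 1
  offset=4 (pos 0, char 'a'): match length 3
Longest match has length 3 at offset 4.
next_char = character at position 4 + 3 = 7 -> 'c'

Best match: offset=4, length=3 (matching 'aaf' starting at position 0)
LZ77 triple: (4, 3, 'c')


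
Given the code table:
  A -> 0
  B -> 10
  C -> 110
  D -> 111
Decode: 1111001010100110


Decoding:
111 -> D
10 -> B
0 -> A
10 -> B
10 -> B
10 -> B
0 -> A
110 -> C


Result: DBABBBAC


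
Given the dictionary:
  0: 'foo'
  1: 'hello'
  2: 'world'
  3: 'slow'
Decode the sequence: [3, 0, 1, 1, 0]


Look up each index in the dictionary:
  3 -> 'slow'
  0 -> 'foo'
  1 -> 'hello'
  1 -> 'hello'
  0 -> 'foo'

Decoded: "slow foo hello hello foo"


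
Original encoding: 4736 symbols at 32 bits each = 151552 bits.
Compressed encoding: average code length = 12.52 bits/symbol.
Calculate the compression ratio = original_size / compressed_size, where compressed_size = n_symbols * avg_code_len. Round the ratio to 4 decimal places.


original_size = n_symbols * orig_bits = 4736 * 32 = 151552 bits
compressed_size = n_symbols * avg_code_len = 4736 * 12.52 = 59294.72 bits
ratio = original_size / compressed_size = 151552 / 59294.72 = 2.5559

Compression ratio = 2.5559


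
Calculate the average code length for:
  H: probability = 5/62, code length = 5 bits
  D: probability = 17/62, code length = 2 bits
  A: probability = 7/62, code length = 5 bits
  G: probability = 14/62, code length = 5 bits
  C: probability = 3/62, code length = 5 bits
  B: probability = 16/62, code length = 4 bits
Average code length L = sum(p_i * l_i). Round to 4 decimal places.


Weighted contributions p_i * l_i:
  H: (5/62) * 5 = 25/62
  D: (17/62) * 2 = 34/62
  A: (7/62) * 5 = 35/62
  G: (14/62) * 5 = 70/62
  C: (3/62) * 5 = 15/62
  B: (16/62) * 4 = 64/62
Sum = (25 + 34 + 35 + 70 + 15 + 64)/62 = 243/62

L = 243/62 = 3.9194 bits/symbol


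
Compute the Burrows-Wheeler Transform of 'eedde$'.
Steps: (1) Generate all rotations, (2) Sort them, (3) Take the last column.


Rotations (sorted):
  0: $eedde -> last char: e
  1: dde$ee -> last char: e
  2: de$eed -> last char: d
  3: e$eedd -> last char: d
  4: edde$e -> last char: e
  5: eedde$ -> last char: $


BWT = eedde$


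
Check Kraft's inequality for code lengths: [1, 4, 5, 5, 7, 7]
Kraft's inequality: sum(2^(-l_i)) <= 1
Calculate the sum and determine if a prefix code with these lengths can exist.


Sum = 2^(-1) + 2^(-4) + 2^(-5) + 2^(-5) + 2^(-7) + 2^(-7)
    = 0.5 + 0.0625 + 0.03125 + 0.03125 + 0.0078125 + 0.0078125
    = 82/128 = 0.640625
Since 0.640625 <= 1, Kraft's inequality IS satisfied.
A prefix code with these lengths CAN exist.

Kraft sum = 0.640625. Satisfied.


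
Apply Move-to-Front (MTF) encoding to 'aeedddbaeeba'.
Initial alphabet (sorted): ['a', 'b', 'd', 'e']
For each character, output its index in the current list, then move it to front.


MTF encoding:
'a': index 0 in ['a', 'b', 'd', 'e'] -> ['a', 'b', 'd', 'e']
'e': index 3 in ['a', 'b', 'd', 'e'] -> ['e', 'a', 'b', 'd']
'e': index 0 in ['e', 'a', 'b', 'd'] -> ['e', 'a', 'b', 'd']
'd': index 3 in ['e', 'a', 'b', 'd'] -> ['d', 'e', 'a', 'b']
'd': index 0 in ['d', 'e', 'a', 'b'] -> ['d', 'e', 'a', 'b']
'd': index 0 in ['d', 'e', 'a', 'b'] -> ['d', 'e', 'a', 'b']
'b': index 3 in ['d', 'e', 'a', 'b'] -> ['b', 'd', 'e', 'a']
'a': index 3 in ['b', 'd', 'e', 'a'] -> ['a', 'b', 'd', 'e']
'e': index 3 in ['a', 'b', 'd', 'e'] -> ['e', 'a', 'b', 'd']
'e': index 0 in ['e', 'a', 'b', 'd'] -> ['e', 'a', 'b', 'd']
'b': index 2 in ['e', 'a', 'b', 'd'] -> ['b', 'e', 'a', 'd']
'a': index 2 in ['b', 'e', 'a', 'd'] -> ['a', 'b', 'e', 'd']


Output: [0, 3, 0, 3, 0, 0, 3, 3, 3, 0, 2, 2]


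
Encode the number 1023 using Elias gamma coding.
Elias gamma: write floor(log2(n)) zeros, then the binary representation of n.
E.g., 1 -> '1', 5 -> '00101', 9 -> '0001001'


num_bits = floor(log2(1023)) + 1 = 10
leading_zeros = num_bits - 1 = 9
binary(1023) = 1111111111

Elias gamma(1023) = '000000000' + '1111111111' = 0000000001111111111 (19 bits)


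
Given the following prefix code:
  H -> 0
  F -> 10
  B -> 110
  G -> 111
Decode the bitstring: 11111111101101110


Decoding step by step:
Bits 111 -> G
Bits 111 -> G
Bits 111 -> G
Bits 0 -> H
Bits 110 -> B
Bits 111 -> G
Bits 0 -> H


Decoded message: GGGHBGH


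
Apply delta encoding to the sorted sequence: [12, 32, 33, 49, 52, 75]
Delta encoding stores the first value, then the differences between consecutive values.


First value: 12
Deltas:
  32 - 12 = 20
  33 - 32 = 1
  49 - 33 = 16
  52 - 49 = 3
  75 - 52 = 23


Delta encoded: [12, 20, 1, 16, 3, 23]


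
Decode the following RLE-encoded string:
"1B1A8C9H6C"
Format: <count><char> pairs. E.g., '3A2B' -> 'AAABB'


Expanding each <count><char> pair:
  1B -> 'B'
  1A -> 'A'
  8C -> 'CCCCCCCC'
  9H -> 'HHHHHHHHH'
  6C -> 'CCCCCC'

Decoded = BACCCCCCCCHHHHHHHHHCCCCCC


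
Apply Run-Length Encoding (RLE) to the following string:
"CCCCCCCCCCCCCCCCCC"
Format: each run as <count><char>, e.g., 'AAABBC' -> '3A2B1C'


Scanning runs left to right:
  i=0: run of 'C' x 18 -> '18C'

RLE = 18C


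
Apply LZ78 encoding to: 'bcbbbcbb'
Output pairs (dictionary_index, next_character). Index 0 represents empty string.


LZ78 encoding steps:
Dictionary: {0: ''}
Step 1: w='' (idx 0), next='b' -> output (0, 'b'), add 'b' as idx 1
Step 2: w='' (idx 0), next='c' -> output (0, 'c'), add 'c' as idx 2
Step 3: w='b' (idx 1), next='b' -> output (1, 'b'), add 'bb' as idx 3
Step 4: w='b' (idx 1), next='c' -> output (1, 'c'), add 'bc' as idx 4
Step 5: w='bb' (idx 3), end of input -> output (3, '')


Encoded: [(0, 'b'), (0, 'c'), (1, 'b'), (1, 'c'), (3, '')]


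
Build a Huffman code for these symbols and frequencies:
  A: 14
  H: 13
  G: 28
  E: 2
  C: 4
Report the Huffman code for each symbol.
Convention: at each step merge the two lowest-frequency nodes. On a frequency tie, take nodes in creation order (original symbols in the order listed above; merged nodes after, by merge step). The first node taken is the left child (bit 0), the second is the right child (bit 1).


Huffman tree construction:
Step 1: Merge E(2) + C(4) = 6
Step 2: Merge (E+C)(6) + H(13) = 19
Step 3: Merge A(14) + ((E+C)+H)(19) = 33
Step 4: Merge G(28) + (A+((E+C)+H))(33) = 61
Read each symbol's code off the tree from the root (left child = 0, right child = 1).

Codes:
  A: 10 (length 2)
  H: 111 (length 3)
  G: 0 (length 1)
  E: 1100 (length 4)
  C: 1101 (length 4)
Average code length: 119/61 = 1.9508 bits/symbol


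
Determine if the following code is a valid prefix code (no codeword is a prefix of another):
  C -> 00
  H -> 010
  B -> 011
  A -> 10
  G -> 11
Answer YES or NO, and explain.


Checking each pair (does one codeword prefix another?):
  C='00' vs H='010': no prefix
  C='00' vs B='011': no prefix
  C='00' vs A='10': no prefix
  C='00' vs G='11': no prefix
  H='010' vs C='00': no prefix
  H='010' vs B='011': no prefix
  H='010' vs A='10': no prefix
  H='010' vs G='11': no prefix
  B='011' vs C='00': no prefix
  B='011' vs H='010': no prefix
  B='011' vs A='10': no prefix
  B='011' vs G='11': no prefix
  A='10' vs C='00': no prefix
  A='10' vs H='010': no prefix
  A='10' vs B='011': no prefix
  A='10' vs G='11': no prefix
  G='11' vs C='00': no prefix
  G='11' vs H='010': no prefix
  G='11' vs B='011': no prefix
  G='11' vs A='10': no prefix
No violation found over all pairs.

YES -- this is a valid prefix code. No codeword is a prefix of any other codeword.


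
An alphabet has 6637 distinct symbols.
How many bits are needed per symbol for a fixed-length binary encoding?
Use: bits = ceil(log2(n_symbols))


log2(6637) = 12.6963
Bracket: 2^12 = 4096 < 6637 <= 2^13 = 8192
So ceil(log2(6637)) = 13

bits = ceil(log2(6637)) = ceil(12.6963) = 13 bits


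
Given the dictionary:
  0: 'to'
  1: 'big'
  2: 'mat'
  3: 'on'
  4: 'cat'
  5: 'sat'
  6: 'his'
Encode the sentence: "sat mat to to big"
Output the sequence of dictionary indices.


Look up each word in the dictionary:
  'sat' -> 5
  'mat' -> 2
  'to' -> 0
  'to' -> 0
  'big' -> 1

Encoded: [5, 2, 0, 0, 1]


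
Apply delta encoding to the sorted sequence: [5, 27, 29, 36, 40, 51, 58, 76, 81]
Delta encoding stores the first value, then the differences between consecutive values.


First value: 5
Deltas:
  27 - 5 = 22
  29 - 27 = 2
  36 - 29 = 7
  40 - 36 = 4
  51 - 40 = 11
  58 - 51 = 7
  76 - 58 = 18
  81 - 76 = 5


Delta encoded: [5, 22, 2, 7, 4, 11, 7, 18, 5]


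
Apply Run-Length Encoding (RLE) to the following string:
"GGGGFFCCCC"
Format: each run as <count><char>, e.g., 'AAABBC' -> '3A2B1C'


Scanning runs left to right:
  i=0: run of 'G' x 4 -> '4G'
  i=4: run of 'F' x 2 -> '2F'
  i=6: run of 'C' x 4 -> '4C'

RLE = 4G2F4C


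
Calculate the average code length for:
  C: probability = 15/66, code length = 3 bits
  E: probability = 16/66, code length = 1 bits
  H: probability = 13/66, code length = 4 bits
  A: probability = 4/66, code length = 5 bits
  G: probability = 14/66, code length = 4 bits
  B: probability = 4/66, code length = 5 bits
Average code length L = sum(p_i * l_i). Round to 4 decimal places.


Weighted contributions p_i * l_i:
  C: (15/66) * 3 = 45/66
  E: (16/66) * 1 = 16/66
  H: (13/66) * 4 = 52/66
  A: (4/66) * 5 = 20/66
  G: (14/66) * 4 = 56/66
  B: (4/66) * 5 = 20/66
Sum = (45 + 16 + 52 + 20 + 56 + 20)/66 = 209/66

L = 209/66 = 3.1667 bits/symbol


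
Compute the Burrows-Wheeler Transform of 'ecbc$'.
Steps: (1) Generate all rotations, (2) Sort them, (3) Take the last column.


Rotations (sorted):
  0: $ecbc -> last char: c
  1: bc$ec -> last char: c
  2: c$ecb -> last char: b
  3: cbc$e -> last char: e
  4: ecbc$ -> last char: $


BWT = ccbe$


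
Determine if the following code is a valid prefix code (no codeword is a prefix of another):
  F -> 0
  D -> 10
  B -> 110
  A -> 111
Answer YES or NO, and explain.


Checking each pair (does one codeword prefix another?):
  F='0' vs D='10': no prefix
  F='0' vs B='110': no prefix
  F='0' vs A='111': no prefix
  D='10' vs F='0': no prefix
  D='10' vs B='110': no prefix
  D='10' vs A='111': no prefix
  B='110' vs F='0': no prefix
  B='110' vs D='10': no prefix
  B='110' vs A='111': no prefix
  A='111' vs F='0': no prefix
  A='111' vs D='10': no prefix
  A='111' vs B='110': no prefix
No violation found over all pairs.

YES -- this is a valid prefix code. No codeword is a prefix of any other codeword.


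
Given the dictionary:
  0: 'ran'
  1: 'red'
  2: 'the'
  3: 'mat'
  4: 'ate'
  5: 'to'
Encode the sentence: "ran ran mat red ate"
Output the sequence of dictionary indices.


Look up each word in the dictionary:
  'ran' -> 0
  'ran' -> 0
  'mat' -> 3
  'red' -> 1
  'ate' -> 4

Encoded: [0, 0, 3, 1, 4]


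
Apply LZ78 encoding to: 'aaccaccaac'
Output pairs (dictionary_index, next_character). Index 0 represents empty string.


LZ78 encoding steps:
Dictionary: {0: ''}
Step 1: w='' (idx 0), next='a' -> output (0, 'a'), add 'a' as idx 1
Step 2: w='a' (idx 1), next='c' -> output (1, 'c'), add 'ac' as idx 2
Step 3: w='' (idx 0), next='c' -> output (0, 'c'), add 'c' as idx 3
Step 4: w='ac' (idx 2), next='c' -> output (2, 'c'), add 'acc' as idx 4
Step 5: w='a' (idx 1), next='a' -> output (1, 'a'), add 'aa' as idx 5
Step 6: w='c' (idx 3), end of input -> output (3, '')


Encoded: [(0, 'a'), (1, 'c'), (0, 'c'), (2, 'c'), (1, 'a'), (3, '')]


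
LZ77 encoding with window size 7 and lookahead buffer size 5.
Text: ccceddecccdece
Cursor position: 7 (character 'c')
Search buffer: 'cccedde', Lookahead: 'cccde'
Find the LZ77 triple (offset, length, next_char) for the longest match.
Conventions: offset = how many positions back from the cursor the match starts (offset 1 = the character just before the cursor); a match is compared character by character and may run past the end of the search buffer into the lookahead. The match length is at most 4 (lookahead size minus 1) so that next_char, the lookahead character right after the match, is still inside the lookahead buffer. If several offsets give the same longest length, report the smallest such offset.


Try each offset into the search buffer:
  offset=1 (pos 6, char 'e'): match length 0
  offset=2 (pos 5, char 'd'): match length 0
  offset=3 (pos 4, char 'd'): match length 0
  offset=4 (pos 3, char 'e'): match length 0
  offset=5 (pos 2, char 'c'): match length 1
  offset=6 (pos 1, char 'c'): match length 2
  offset=7 (pos 0, char 'c'): match length 3
Longest match has length 3 at offset 7.
next_char = character at position 7 + 3 = 10 -> 'd'

Best match: offset=7, length=3 (matching 'ccc' starting at position 0)
LZ77 triple: (7, 3, 'd')


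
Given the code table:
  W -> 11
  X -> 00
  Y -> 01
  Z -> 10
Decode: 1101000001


Decoding:
11 -> W
01 -> Y
00 -> X
00 -> X
01 -> Y


Result: WYXXY


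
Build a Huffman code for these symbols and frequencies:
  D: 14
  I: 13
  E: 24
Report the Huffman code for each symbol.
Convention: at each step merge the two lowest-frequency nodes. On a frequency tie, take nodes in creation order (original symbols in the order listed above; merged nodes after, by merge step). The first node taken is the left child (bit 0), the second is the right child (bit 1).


Huffman tree construction:
Step 1: Merge I(13) + D(14) = 27
Step 2: Merge E(24) + (I+D)(27) = 51
Read each symbol's code off the tree from the root (left child = 0, right child = 1).

Codes:
  D: 11 (length 2)
  I: 10 (length 2)
  E: 0 (length 1)
Average code length: 78/51 = 1.5294 bits/symbol


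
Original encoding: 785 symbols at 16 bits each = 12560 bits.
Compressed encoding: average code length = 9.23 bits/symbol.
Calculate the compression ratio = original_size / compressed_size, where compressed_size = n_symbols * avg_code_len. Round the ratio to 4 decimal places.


original_size = n_symbols * orig_bits = 785 * 16 = 12560 bits
compressed_size = n_symbols * avg_code_len = 785 * 9.23 = 7245.55 bits
ratio = original_size / compressed_size = 12560 / 7245.55 = 1.7335

Compression ratio = 1.7335


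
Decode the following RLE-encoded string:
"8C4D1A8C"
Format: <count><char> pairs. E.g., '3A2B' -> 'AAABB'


Expanding each <count><char> pair:
  8C -> 'CCCCCCCC'
  4D -> 'DDDD'
  1A -> 'A'
  8C -> 'CCCCCCCC'

Decoded = CCCCCCCCDDDDACCCCCCCC


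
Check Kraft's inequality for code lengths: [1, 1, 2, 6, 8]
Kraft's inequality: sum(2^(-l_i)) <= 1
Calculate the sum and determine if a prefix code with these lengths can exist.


Sum = 2^(-1) + 2^(-1) + 2^(-2) + 2^(-6) + 2^(-8)
    = 0.5 + 0.5 + 0.25 + 0.015625 + 0.00390625
    = 325/256 = 1.26953125
Since 1.26953125 > 1, Kraft's inequality is NOT satisfied.
A prefix code with these lengths CANNOT exist.

Kraft sum = 1.26953125. Not satisfied.


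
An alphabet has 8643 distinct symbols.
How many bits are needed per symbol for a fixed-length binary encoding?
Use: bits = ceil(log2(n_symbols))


log2(8643) = 13.0773
Bracket: 2^13 = 8192 < 8643 <= 2^14 = 16384
So ceil(log2(8643)) = 14

bits = ceil(log2(8643)) = ceil(13.0773) = 14 bits


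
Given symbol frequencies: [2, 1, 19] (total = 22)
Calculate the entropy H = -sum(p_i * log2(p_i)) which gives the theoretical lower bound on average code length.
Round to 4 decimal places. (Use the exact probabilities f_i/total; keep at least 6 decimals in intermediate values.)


Per-symbol terms -p_i * log2(p_i) with p_i = f_i/22:
  p = 2/22 = 0.090909: log2(p) = -3.459432, -p*log2(p) = 0.314494
  p = 1/22 = 0.045455: log2(p) = -4.459432, -p*log2(p) = 0.202701
  p = 19/22 = 0.863636: log2(p) = -0.211504, -p*log2(p) = 0.182663
H = 0.314494 + 0.202701 + 0.182663 = 0.699858

H = 0.6999 bits/symbol


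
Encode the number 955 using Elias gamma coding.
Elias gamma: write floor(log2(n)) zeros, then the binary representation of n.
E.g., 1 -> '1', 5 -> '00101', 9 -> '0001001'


num_bits = floor(log2(955)) + 1 = 10
leading_zeros = num_bits - 1 = 9
binary(955) = 1110111011

Elias gamma(955) = '000000000' + '1110111011' = 0000000001110111011 (19 bits)


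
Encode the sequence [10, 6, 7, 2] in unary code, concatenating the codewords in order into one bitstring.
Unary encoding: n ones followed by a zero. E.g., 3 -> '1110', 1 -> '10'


Encode each number as n ones followed by a terminating 0:
  10 -> 11111111110 (11 bits)
  6 -> 1111110 (7 bits)
  7 -> 11111110 (8 bits)
  2 -> 110 (3 bits)
Total length = 11 + 7 + 8 + 3 = 29 bits.

Unary([10, 6, 7, 2]) = 11111111110111111011111110110 (29 bits)


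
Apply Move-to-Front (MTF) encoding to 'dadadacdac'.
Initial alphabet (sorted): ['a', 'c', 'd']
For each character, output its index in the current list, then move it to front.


MTF encoding:
'd': index 2 in ['a', 'c', 'd'] -> ['d', 'a', 'c']
'a': index 1 in ['d', 'a', 'c'] -> ['a', 'd', 'c']
'd': index 1 in ['a', 'd', 'c'] -> ['d', 'a', 'c']
'a': index 1 in ['d', 'a', 'c'] -> ['a', 'd', 'c']
'd': index 1 in ['a', 'd', 'c'] -> ['d', 'a', 'c']
'a': index 1 in ['d', 'a', 'c'] -> ['a', 'd', 'c']
'c': index 2 in ['a', 'd', 'c'] -> ['c', 'a', 'd']
'd': index 2 in ['c', 'a', 'd'] -> ['d', 'c', 'a']
'a': index 2 in ['d', 'c', 'a'] -> ['a', 'd', 'c']
'c': index 2 in ['a', 'd', 'c'] -> ['c', 'a', 'd']


Output: [2, 1, 1, 1, 1, 1, 2, 2, 2, 2]


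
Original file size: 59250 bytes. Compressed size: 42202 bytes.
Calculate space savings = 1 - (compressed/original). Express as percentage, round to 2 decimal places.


ratio = compressed/original = 42202/59250 = 0.71227
savings = 1 - ratio = 1 - 0.71227 = 0.28773
as a percentage: 0.28773 * 100 = 28.77%

Space savings = 1 - 42202/59250 = 28.77%


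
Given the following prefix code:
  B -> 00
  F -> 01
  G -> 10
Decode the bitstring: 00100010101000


Decoding step by step:
Bits 00 -> B
Bits 10 -> G
Bits 00 -> B
Bits 10 -> G
Bits 10 -> G
Bits 10 -> G
Bits 00 -> B


Decoded message: BGBGGGB


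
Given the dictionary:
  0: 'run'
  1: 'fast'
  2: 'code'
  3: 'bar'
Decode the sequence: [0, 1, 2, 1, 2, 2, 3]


Look up each index in the dictionary:
  0 -> 'run'
  1 -> 'fast'
  2 -> 'code'
  1 -> 'fast'
  2 -> 'code'
  2 -> 'code'
  3 -> 'bar'

Decoded: "run fast code fast code code bar"


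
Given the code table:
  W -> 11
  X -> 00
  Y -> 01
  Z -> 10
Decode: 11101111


Decoding:
11 -> W
10 -> Z
11 -> W
11 -> W


Result: WZWW


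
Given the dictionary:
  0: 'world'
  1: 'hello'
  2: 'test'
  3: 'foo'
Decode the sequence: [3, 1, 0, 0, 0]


Look up each index in the dictionary:
  3 -> 'foo'
  1 -> 'hello'
  0 -> 'world'
  0 -> 'world'
  0 -> 'world'

Decoded: "foo hello world world world"


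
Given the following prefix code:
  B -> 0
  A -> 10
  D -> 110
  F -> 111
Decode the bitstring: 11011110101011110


Decoding step by step:
Bits 110 -> D
Bits 111 -> F
Bits 10 -> A
Bits 10 -> A
Bits 10 -> A
Bits 111 -> F
Bits 10 -> A


Decoded message: DFAAAFA


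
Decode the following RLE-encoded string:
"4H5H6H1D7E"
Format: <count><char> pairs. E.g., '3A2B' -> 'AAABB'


Expanding each <count><char> pair:
  4H -> 'HHHH'
  5H -> 'HHHHH'
  6H -> 'HHHHHH'
  1D -> 'D'
  7E -> 'EEEEEEE'

Decoded = HHHHHHHHHHHHHHHDEEEEEEE


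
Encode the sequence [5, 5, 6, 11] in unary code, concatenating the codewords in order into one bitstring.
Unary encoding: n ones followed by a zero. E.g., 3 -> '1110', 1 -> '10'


Encode each number as n ones followed by a terminating 0:
  5 -> 111110 (6 bits)
  5 -> 111110 (6 bits)
  6 -> 1111110 (7 bits)
  11 -> 111111111110 (12 bits)
Total length = 6 + 6 + 7 + 12 = 31 bits.

Unary([5, 5, 6, 11]) = 1111101111101111110111111111110 (31 bits)


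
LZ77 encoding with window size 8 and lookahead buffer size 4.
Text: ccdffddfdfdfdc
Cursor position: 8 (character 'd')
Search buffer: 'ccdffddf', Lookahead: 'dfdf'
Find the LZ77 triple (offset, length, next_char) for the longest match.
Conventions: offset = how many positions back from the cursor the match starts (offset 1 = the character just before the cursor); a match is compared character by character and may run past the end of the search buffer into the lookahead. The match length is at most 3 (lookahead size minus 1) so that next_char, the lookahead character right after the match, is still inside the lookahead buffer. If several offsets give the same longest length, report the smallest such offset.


Try each offset into the search buffer:
  offset=1 (pos 7, char 'f'): match length 0
  offset=2 (pos 6, char 'd'): match length 3
  offset=3 (pos 5, char 'd'): match length 1
  offset=4 (pos 4, char 'f'): match length 0
  offset=5 (pos 3, char 'f'): match length 0
  offset=6 (pos 2, char 'd'): match length 2
  offset=7 (pos 1, char 'c'): match length 0
  offset=8 (pos 0, char 'c'): match length 0
Longest match has length 3 at offset 2.
next_char = character at position 8 + 3 = 11 -> 'f'

Best match: offset=2, length=3 (matching 'dfd' starting at position 6)
LZ77 triple: (2, 3, 'f')


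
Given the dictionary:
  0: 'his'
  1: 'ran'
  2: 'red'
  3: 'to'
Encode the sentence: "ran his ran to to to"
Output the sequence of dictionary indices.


Look up each word in the dictionary:
  'ran' -> 1
  'his' -> 0
  'ran' -> 1
  'to' -> 3
  'to' -> 3
  'to' -> 3

Encoded: [1, 0, 1, 3, 3, 3]


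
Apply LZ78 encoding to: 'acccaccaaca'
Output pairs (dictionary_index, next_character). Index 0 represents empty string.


LZ78 encoding steps:
Dictionary: {0: ''}
Step 1: w='' (idx 0), next='a' -> output (0, 'a'), add 'a' as idx 1
Step 2: w='' (idx 0), next='c' -> output (0, 'c'), add 'c' as idx 2
Step 3: w='c' (idx 2), next='c' -> output (2, 'c'), add 'cc' as idx 3
Step 4: w='a' (idx 1), next='c' -> output (1, 'c'), add 'ac' as idx 4
Step 5: w='c' (idx 2), next='a' -> output (2, 'a'), add 'ca' as idx 5
Step 6: w='ac' (idx 4), next='a' -> output (4, 'a'), add 'aca' as idx 6


Encoded: [(0, 'a'), (0, 'c'), (2, 'c'), (1, 'c'), (2, 'a'), (4, 'a')]


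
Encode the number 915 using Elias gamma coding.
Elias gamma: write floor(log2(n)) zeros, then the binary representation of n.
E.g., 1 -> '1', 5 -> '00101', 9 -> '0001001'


num_bits = floor(log2(915)) + 1 = 10
leading_zeros = num_bits - 1 = 9
binary(915) = 1110010011

Elias gamma(915) = '000000000' + '1110010011' = 0000000001110010011 (19 bits)


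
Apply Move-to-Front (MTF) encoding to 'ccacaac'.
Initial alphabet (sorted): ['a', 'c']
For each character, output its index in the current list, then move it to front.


MTF encoding:
'c': index 1 in ['a', 'c'] -> ['c', 'a']
'c': index 0 in ['c', 'a'] -> ['c', 'a']
'a': index 1 in ['c', 'a'] -> ['a', 'c']
'c': index 1 in ['a', 'c'] -> ['c', 'a']
'a': index 1 in ['c', 'a'] -> ['a', 'c']
'a': index 0 in ['a', 'c'] -> ['a', 'c']
'c': index 1 in ['a', 'c'] -> ['c', 'a']


Output: [1, 0, 1, 1, 1, 0, 1]


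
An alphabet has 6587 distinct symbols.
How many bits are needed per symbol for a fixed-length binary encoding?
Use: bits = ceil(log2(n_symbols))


log2(6587) = 12.6854
Bracket: 2^12 = 4096 < 6587 <= 2^13 = 8192
So ceil(log2(6587)) = 13

bits = ceil(log2(6587)) = ceil(12.6854) = 13 bits


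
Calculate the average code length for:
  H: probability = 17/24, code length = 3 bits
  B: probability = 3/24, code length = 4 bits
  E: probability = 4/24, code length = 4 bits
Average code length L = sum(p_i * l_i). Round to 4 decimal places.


Weighted contributions p_i * l_i:
  H: (17/24) * 3 = 51/24
  B: (3/24) * 4 = 12/24
  E: (4/24) * 4 = 16/24
Sum = (51 + 12 + 16)/24 = 79/24

L = 79/24 = 3.2917 bits/symbol


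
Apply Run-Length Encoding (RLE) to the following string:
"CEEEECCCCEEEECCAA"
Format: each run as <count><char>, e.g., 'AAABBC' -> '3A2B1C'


Scanning runs left to right:
  i=0: run of 'C' x 1 -> '1C'
  i=1: run of 'E' x 4 -> '4E'
  i=5: run of 'C' x 4 -> '4C'
  i=9: run of 'E' x 4 -> '4E'
  i=13: run of 'C' x 2 -> '2C'
  i=15: run of 'A' x 2 -> '2A'

RLE = 1C4E4C4E2C2A


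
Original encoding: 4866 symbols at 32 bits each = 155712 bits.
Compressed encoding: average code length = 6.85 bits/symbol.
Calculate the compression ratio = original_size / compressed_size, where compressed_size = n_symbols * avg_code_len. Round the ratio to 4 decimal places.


original_size = n_symbols * orig_bits = 4866 * 32 = 155712 bits
compressed_size = n_symbols * avg_code_len = 4866 * 6.85 = 33332.1 bits
ratio = original_size / compressed_size = 155712 / 33332.1 = 4.6715

Compression ratio = 4.6715


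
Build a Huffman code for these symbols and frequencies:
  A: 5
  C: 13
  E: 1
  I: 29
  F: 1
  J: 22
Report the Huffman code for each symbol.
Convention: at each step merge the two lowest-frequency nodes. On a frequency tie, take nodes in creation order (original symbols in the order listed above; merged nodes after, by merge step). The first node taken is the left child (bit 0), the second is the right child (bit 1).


Huffman tree construction:
Step 1: Merge E(1) + F(1) = 2
Step 2: Merge (E+F)(2) + A(5) = 7
Step 3: Merge ((E+F)+A)(7) + C(13) = 20
Step 4: Merge (((E+F)+A)+C)(20) + J(22) = 42
Step 5: Merge I(29) + ((((E+F)+A)+C)+J)(42) = 71
Read each symbol's code off the tree from the root (left child = 0, right child = 1).

Codes:
  A: 1001 (length 4)
  C: 101 (length 3)
  E: 10000 (length 5)
  I: 0 (length 1)
  F: 10001 (length 5)
  J: 11 (length 2)
Average code length: 142/71 = 2.0000 bits/symbol


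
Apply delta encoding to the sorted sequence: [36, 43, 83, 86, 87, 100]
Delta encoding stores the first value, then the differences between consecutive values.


First value: 36
Deltas:
  43 - 36 = 7
  83 - 43 = 40
  86 - 83 = 3
  87 - 86 = 1
  100 - 87 = 13


Delta encoded: [36, 7, 40, 3, 1, 13]


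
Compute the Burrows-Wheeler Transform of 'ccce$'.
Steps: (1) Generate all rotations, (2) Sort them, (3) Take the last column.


Rotations (sorted):
  0: $ccce -> last char: e
  1: ccce$ -> last char: $
  2: cce$c -> last char: c
  3: ce$cc -> last char: c
  4: e$ccc -> last char: c


BWT = e$ccc


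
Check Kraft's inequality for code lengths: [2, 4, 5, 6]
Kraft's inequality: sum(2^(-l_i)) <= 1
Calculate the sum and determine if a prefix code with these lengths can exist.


Sum = 2^(-2) + 2^(-4) + 2^(-5) + 2^(-6)
    = 0.25 + 0.0625 + 0.03125 + 0.015625
    = 23/64 = 0.359375
Since 0.359375 <= 1, Kraft's inequality IS satisfied.
A prefix code with these lengths CAN exist.

Kraft sum = 0.359375. Satisfied.


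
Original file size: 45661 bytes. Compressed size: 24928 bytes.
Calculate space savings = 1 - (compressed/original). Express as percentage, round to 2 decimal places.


ratio = compressed/original = 24928/45661 = 0.545936
savings = 1 - ratio = 1 - 0.545936 = 0.454064
as a percentage: 0.454064 * 100 = 45.41%

Space savings = 1 - 24928/45661 = 45.41%


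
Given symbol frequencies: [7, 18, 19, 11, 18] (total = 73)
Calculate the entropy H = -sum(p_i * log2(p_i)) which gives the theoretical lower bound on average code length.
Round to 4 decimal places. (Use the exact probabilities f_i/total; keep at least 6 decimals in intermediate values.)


Per-symbol terms -p_i * log2(p_i) with p_i = f_i/73:
  p = 7/73 = 0.095890: log2(p) = -3.382470, -p*log2(p) = 0.324346
  p = 18/73 = 0.246575: log2(p) = -2.019900, -p*log2(p) = 0.498057
  p = 19/73 = 0.260274: log2(p) = -1.941897, -p*log2(p) = 0.505425
  p = 11/73 = 0.150685: log2(p) = -2.730393, -p*log2(p) = 0.411429
  p = 18/73 = 0.246575: log2(p) = -2.019900, -p*log2(p) = 0.498057
H = 0.324346 + 0.498057 + 0.505425 + 0.411429 + 0.498057 = 2.237314

H = 2.2373 bits/symbol


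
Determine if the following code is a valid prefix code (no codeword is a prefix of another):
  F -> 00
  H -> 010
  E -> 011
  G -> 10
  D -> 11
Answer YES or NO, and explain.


Checking each pair (does one codeword prefix another?):
  F='00' vs H='010': no prefix
  F='00' vs E='011': no prefix
  F='00' vs G='10': no prefix
  F='00' vs D='11': no prefix
  H='010' vs F='00': no prefix
  H='010' vs E='011': no prefix
  H='010' vs G='10': no prefix
  H='010' vs D='11': no prefix
  E='011' vs F='00': no prefix
  E='011' vs H='010': no prefix
  E='011' vs G='10': no prefix
  E='011' vs D='11': no prefix
  G='10' vs F='00': no prefix
  G='10' vs H='010': no prefix
  G='10' vs E='011': no prefix
  G='10' vs D='11': no prefix
  D='11' vs F='00': no prefix
  D='11' vs H='010': no prefix
  D='11' vs E='011': no prefix
  D='11' vs G='10': no prefix
No violation found over all pairs.

YES -- this is a valid prefix code. No codeword is a prefix of any other codeword.


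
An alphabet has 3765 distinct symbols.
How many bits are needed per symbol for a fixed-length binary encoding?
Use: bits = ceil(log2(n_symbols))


log2(3765) = 11.8784
Bracket: 2^11 = 2048 < 3765 <= 2^12 = 4096
So ceil(log2(3765)) = 12

bits = ceil(log2(3765)) = ceil(11.8784) = 12 bits


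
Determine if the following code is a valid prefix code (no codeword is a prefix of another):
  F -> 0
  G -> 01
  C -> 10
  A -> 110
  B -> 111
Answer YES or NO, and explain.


Checking each pair (does one codeword prefix another?):
  F='0' vs G='01': prefix -- VIOLATION

NO -- this is NOT a valid prefix code. F (0) is a prefix of G (01).


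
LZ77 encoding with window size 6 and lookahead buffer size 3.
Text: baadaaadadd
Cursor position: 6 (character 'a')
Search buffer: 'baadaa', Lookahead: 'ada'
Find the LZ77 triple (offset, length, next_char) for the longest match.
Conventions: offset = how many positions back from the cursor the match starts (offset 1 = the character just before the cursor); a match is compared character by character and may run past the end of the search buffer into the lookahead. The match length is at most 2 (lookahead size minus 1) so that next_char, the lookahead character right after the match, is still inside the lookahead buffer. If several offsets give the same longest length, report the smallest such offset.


Try each offset into the search buffer:
  offset=1 (pos 5, char 'a'): match length 1
  offset=2 (pos 4, char 'a'): match length 1
  offset=3 (pos 3, char 'd'): match length 0
  offset=4 (pos 2, char 'a'): match length 2
  offset=5 (pos 1, char 'a'): match length 1
  offset=6 (pos 0, char 'b'): match length 0
Longest match has length 2 at offset 4.
next_char = character at position 6 + 2 = 8 -> 'a'

Best match: offset=4, length=2 (matching 'ad' starting at position 2)
LZ77 triple: (4, 2, 'a')


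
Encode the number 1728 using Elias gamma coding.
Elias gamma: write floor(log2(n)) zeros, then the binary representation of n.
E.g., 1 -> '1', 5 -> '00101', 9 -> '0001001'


num_bits = floor(log2(1728)) + 1 = 11
leading_zeros = num_bits - 1 = 10
binary(1728) = 11011000000

Elias gamma(1728) = '0000000000' + '11011000000' = 000000000011011000000 (21 bits)


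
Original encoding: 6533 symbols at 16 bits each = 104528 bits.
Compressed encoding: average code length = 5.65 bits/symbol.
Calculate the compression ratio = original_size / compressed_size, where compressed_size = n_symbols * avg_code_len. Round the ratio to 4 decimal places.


original_size = n_symbols * orig_bits = 6533 * 16 = 104528 bits
compressed_size = n_symbols * avg_code_len = 6533 * 5.65 = 36911.45 bits
ratio = original_size / compressed_size = 104528 / 36911.45 = 2.8319

Compression ratio = 2.8319


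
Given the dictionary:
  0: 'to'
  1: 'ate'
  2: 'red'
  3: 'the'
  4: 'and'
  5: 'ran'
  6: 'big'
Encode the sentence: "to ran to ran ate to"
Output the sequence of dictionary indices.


Look up each word in the dictionary:
  'to' -> 0
  'ran' -> 5
  'to' -> 0
  'ran' -> 5
  'ate' -> 1
  'to' -> 0

Encoded: [0, 5, 0, 5, 1, 0]


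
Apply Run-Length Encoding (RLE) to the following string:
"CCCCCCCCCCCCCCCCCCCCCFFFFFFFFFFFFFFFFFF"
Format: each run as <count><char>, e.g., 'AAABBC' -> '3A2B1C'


Scanning runs left to right:
  i=0: run of 'C' x 21 -> '21C'
  i=21: run of 'F' x 18 -> '18F'

RLE = 21C18F


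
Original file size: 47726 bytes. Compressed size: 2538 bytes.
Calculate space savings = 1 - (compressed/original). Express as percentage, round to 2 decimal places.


ratio = compressed/original = 2538/47726 = 0.053179
savings = 1 - ratio = 1 - 0.053179 = 0.946821
as a percentage: 0.946821 * 100 = 94.68%

Space savings = 1 - 2538/47726 = 94.68%


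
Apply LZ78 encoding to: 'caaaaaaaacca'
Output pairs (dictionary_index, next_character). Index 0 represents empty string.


LZ78 encoding steps:
Dictionary: {0: ''}
Step 1: w='' (idx 0), next='c' -> output (0, 'c'), add 'c' as idx 1
Step 2: w='' (idx 0), next='a' -> output (0, 'a'), add 'a' as idx 2
Step 3: w='a' (idx 2), next='a' -> output (2, 'a'), add 'aa' as idx 3
Step 4: w='aa' (idx 3), next='a' -> output (3, 'a'), add 'aaa' as idx 4
Step 5: w='aa' (idx 3), next='c' -> output (3, 'c'), add 'aac' as idx 5
Step 6: w='c' (idx 1), next='a' -> output (1, 'a'), add 'ca' as idx 6


Encoded: [(0, 'c'), (0, 'a'), (2, 'a'), (3, 'a'), (3, 'c'), (1, 'a')]


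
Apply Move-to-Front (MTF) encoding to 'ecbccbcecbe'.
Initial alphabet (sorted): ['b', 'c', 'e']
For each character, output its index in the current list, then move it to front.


MTF encoding:
'e': index 2 in ['b', 'c', 'e'] -> ['e', 'b', 'c']
'c': index 2 in ['e', 'b', 'c'] -> ['c', 'e', 'b']
'b': index 2 in ['c', 'e', 'b'] -> ['b', 'c', 'e']
'c': index 1 in ['b', 'c', 'e'] -> ['c', 'b', 'e']
'c': index 0 in ['c', 'b', 'e'] -> ['c', 'b', 'e']
'b': index 1 in ['c', 'b', 'e'] -> ['b', 'c', 'e']
'c': index 1 in ['b', 'c', 'e'] -> ['c', 'b', 'e']
'e': index 2 in ['c', 'b', 'e'] -> ['e', 'c', 'b']
'c': index 1 in ['e', 'c', 'b'] -> ['c', 'e', 'b']
'b': index 2 in ['c', 'e', 'b'] -> ['b', 'c', 'e']
'e': index 2 in ['b', 'c', 'e'] -> ['e', 'b', 'c']


Output: [2, 2, 2, 1, 0, 1, 1, 2, 1, 2, 2]


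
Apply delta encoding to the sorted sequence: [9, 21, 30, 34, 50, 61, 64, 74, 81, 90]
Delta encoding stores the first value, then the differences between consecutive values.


First value: 9
Deltas:
  21 - 9 = 12
  30 - 21 = 9
  34 - 30 = 4
  50 - 34 = 16
  61 - 50 = 11
  64 - 61 = 3
  74 - 64 = 10
  81 - 74 = 7
  90 - 81 = 9


Delta encoded: [9, 12, 9, 4, 16, 11, 3, 10, 7, 9]


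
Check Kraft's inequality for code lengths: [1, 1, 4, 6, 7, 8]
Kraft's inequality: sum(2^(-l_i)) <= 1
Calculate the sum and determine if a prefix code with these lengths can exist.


Sum = 2^(-1) + 2^(-1) + 2^(-4) + 2^(-6) + 2^(-7) + 2^(-8)
    = 0.5 + 0.5 + 0.0625 + 0.015625 + 0.0078125 + 0.00390625
    = 279/256 = 1.08984375
Since 1.08984375 > 1, Kraft's inequality is NOT satisfied.
A prefix code with these lengths CANNOT exist.

Kraft sum = 1.08984375. Not satisfied.


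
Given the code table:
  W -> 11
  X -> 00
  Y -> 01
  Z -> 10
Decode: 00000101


Decoding:
00 -> X
00 -> X
01 -> Y
01 -> Y


Result: XXYY


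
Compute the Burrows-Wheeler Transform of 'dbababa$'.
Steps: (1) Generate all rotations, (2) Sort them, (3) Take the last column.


Rotations (sorted):
  0: $dbababa -> last char: a
  1: a$dbabab -> last char: b
  2: aba$dbab -> last char: b
  3: ababa$db -> last char: b
  4: ba$dbaba -> last char: a
  5: baba$dba -> last char: a
  6: bababa$d -> last char: d
  7: dbababa$ -> last char: $


BWT = abbbaad$


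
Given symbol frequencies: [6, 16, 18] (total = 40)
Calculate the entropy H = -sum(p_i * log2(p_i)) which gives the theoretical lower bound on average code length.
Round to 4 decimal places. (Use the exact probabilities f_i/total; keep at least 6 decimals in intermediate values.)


Per-symbol terms -p_i * log2(p_i) with p_i = f_i/40:
  p = 6/40 = 0.150000: log2(p) = -2.736966, -p*log2(p) = 0.410545
  p = 16/40 = 0.400000: log2(p) = -1.321928, -p*log2(p) = 0.528771
  p = 18/40 = 0.450000: log2(p) = -1.152003, -p*log2(p) = 0.518401
H = 0.410545 + 0.528771 + 0.518401 = 1.457717

H = 1.4577 bits/symbol


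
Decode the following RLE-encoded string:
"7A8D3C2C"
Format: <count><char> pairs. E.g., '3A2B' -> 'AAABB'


Expanding each <count><char> pair:
  7A -> 'AAAAAAA'
  8D -> 'DDDDDDDD'
  3C -> 'CCC'
  2C -> 'CC'

Decoded = AAAAAAADDDDDDDDCCCCC


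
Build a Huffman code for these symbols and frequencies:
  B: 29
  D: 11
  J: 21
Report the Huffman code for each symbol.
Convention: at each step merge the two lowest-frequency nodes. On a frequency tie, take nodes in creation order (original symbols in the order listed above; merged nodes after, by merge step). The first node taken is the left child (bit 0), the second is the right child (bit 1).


Huffman tree construction:
Step 1: Merge D(11) + J(21) = 32
Step 2: Merge B(29) + (D+J)(32) = 61
Read each symbol's code off the tree from the root (left child = 0, right child = 1).

Codes:
  B: 0 (length 1)
  D: 10 (length 2)
  J: 11 (length 2)
Average code length: 93/61 = 1.5246 bits/symbol


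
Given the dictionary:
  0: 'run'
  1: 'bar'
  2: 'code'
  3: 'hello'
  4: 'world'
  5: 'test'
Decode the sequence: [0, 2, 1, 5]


Look up each index in the dictionary:
  0 -> 'run'
  2 -> 'code'
  1 -> 'bar'
  5 -> 'test'

Decoded: "run code bar test"


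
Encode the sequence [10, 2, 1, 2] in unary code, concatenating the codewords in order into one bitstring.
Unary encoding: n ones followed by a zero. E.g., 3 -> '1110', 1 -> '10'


Encode each number as n ones followed by a terminating 0:
  10 -> 11111111110 (11 bits)
  2 -> 110 (3 bits)
  1 -> 10 (2 bits)
  2 -> 110 (3 bits)
Total length = 11 + 3 + 2 + 3 = 19 bits.

Unary([10, 2, 1, 2]) = 1111111111011010110 (19 bits)


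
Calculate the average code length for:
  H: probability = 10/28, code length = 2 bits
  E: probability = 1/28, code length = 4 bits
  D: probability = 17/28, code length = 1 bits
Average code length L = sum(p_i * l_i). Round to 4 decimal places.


Weighted contributions p_i * l_i:
  H: (10/28) * 2 = 20/28
  E: (1/28) * 4 = 4/28
  D: (17/28) * 1 = 17/28
Sum = (20 + 4 + 17)/28 = 41/28

L = 41/28 = 1.4643 bits/symbol


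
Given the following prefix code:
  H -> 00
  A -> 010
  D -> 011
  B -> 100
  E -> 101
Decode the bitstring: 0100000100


Decoding step by step:
Bits 010 -> A
Bits 00 -> H
Bits 00 -> H
Bits 100 -> B


Decoded message: AHHB


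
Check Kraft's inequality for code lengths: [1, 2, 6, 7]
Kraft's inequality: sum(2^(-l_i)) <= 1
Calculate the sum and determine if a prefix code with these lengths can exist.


Sum = 2^(-1) + 2^(-2) + 2^(-6) + 2^(-7)
    = 0.5 + 0.25 + 0.015625 + 0.0078125
    = 99/128 = 0.7734375
Since 0.7734375 <= 1, Kraft's inequality IS satisfied.
A prefix code with these lengths CAN exist.

Kraft sum = 0.7734375. Satisfied.


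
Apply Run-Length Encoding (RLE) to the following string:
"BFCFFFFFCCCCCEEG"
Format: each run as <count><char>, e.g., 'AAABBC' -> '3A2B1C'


Scanning runs left to right:
  i=0: run of 'B' x 1 -> '1B'
  i=1: run of 'F' x 1 -> '1F'
  i=2: run of 'C' x 1 -> '1C'
  i=3: run of 'F' x 5 -> '5F'
  i=8: run of 'C' x 5 -> '5C'
  i=13: run of 'E' x 2 -> '2E'
  i=15: run of 'G' x 1 -> '1G'

RLE = 1B1F1C5F5C2E1G


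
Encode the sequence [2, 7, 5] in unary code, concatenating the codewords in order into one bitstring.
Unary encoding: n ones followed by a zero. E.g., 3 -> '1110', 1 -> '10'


Encode each number as n ones followed by a terminating 0:
  2 -> 110 (3 bits)
  7 -> 11111110 (8 bits)
  5 -> 111110 (6 bits)
Total length = 3 + 8 + 6 = 17 bits.

Unary([2, 7, 5]) = 11011111110111110 (17 bits)
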